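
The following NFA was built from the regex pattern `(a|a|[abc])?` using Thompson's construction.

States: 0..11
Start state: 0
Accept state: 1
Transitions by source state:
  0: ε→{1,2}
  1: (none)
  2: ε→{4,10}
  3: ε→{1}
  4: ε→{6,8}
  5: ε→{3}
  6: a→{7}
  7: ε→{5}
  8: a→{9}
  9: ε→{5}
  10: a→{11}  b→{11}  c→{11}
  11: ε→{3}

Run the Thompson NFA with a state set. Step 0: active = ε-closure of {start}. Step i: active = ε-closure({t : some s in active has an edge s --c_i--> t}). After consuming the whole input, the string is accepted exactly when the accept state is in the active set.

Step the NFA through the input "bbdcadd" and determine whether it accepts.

S₀ = ε-closure({0}) = {0,1,2,4,6,8,10}
'b' @ 1: {1,3,11}  [accepting]
'b' @ 2: {}  — dead — no transitions
rest 'dcadd' ignored (set empty)
after full input: {}  (accept=1 not in)

Answer: REJECT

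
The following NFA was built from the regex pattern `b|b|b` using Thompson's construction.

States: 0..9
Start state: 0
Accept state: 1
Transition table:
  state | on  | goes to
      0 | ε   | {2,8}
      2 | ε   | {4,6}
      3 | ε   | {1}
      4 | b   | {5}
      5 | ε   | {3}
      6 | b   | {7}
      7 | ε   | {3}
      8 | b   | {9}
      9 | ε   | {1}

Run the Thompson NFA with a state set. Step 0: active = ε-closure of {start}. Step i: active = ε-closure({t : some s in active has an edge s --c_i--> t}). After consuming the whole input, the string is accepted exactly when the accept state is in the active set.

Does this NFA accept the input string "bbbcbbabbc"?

Answer: REJECT

Trace:
S₀ = ε-closure({0}) = {0,2,4,6,8}
'b' @ 1: {1,3,5,7,9}  (accept∈set)
'b' @ 2: {}  — state set empty
rest 'bcbbabbc' ignored (set empty)
final: {}; accept 1 not in set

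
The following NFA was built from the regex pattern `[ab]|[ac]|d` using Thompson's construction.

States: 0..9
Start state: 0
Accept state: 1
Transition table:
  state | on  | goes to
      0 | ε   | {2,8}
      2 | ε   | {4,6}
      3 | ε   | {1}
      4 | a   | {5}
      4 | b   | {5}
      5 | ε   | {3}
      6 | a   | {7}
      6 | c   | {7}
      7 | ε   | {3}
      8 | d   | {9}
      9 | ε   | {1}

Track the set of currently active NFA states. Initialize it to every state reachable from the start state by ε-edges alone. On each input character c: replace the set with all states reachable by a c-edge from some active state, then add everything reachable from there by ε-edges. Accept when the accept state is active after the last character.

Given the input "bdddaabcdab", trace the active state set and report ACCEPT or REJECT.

S₀ = ε-closure({0}) = {0,2,4,6,8}
'b' @ 1: {1,3,5}  [accepting]
'd' @ 2: {}  — state set empty
rest 'ddaabcdab' ignored (set empty)
after full input: {}  (accept=1 not in)

Answer: REJECT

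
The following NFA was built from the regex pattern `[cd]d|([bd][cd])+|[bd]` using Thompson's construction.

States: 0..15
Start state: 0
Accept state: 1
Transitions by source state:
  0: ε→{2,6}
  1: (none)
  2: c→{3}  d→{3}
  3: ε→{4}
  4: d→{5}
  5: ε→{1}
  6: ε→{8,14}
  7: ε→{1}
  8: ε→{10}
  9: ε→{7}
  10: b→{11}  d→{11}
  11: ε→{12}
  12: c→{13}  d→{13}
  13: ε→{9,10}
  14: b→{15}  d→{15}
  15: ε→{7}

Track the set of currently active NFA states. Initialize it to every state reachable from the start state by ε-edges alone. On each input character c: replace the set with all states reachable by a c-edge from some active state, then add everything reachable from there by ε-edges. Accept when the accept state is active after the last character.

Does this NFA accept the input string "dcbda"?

start: ε-closure({0}) = {0,2,6,8,10,14}
'd' @ 1: {1,3,4,7,11,12,15}  [accepting]
'c' @ 2: {1,7,9,10,13}  [accepting]
'b' @ 3: {11,12}
'd' @ 4: {1,7,9,10,13}  [accepting]
'a' @ 5: {}  — no active states
end set {} — state 1 not in

Answer: REJECT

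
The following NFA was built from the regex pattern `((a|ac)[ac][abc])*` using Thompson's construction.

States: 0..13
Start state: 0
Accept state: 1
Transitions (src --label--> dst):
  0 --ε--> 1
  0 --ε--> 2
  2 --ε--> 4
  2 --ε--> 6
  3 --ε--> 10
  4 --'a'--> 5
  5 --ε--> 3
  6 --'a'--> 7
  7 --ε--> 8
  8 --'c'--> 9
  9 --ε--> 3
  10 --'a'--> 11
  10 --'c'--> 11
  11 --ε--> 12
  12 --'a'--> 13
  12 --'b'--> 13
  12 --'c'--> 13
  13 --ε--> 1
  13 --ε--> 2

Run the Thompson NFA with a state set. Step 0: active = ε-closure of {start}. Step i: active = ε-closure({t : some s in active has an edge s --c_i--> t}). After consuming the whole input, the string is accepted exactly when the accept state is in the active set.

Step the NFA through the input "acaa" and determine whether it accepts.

Answer: ACCEPT

Trace:
start: ε-closure({0}) = {0,1,2,4,6}
'a' @ 1: {3,5,7,8,10}
'c' @ 2: {3,9,10,11,12}
'a' @ 3: {1,2,4,6,11,12,13}  ✓accept
'a' @ 4: {1,2,3,4,5,6,7,8,10,13}  ✓accept
end set {1,2,3,4,5,6,7,8,10,13} — state 1 in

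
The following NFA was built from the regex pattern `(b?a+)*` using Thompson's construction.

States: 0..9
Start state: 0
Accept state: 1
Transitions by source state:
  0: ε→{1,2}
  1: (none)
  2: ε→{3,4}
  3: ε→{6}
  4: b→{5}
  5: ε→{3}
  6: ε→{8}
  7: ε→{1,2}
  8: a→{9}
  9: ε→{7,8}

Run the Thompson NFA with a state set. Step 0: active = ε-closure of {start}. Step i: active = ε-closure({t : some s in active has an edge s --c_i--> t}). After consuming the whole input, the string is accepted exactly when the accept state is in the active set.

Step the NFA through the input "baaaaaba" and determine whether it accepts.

initial (ε-close {0}): {0,1,2,3,4,6,8}
'b' @ 1: {3,5,6,8}
'a' @ 2: {1,2,3,4,6,7,8,9}  (accept∈set)
'a' @ 3: {1,2,3,4,6,7,8,9}  (accept∈set)
'a' @ 4: {1,2,3,4,6,7,8,9}  (accept∈set)
'a' @ 5: {1,2,3,4,6,7,8,9}  (accept∈set)
'a' @ 6: {1,2,3,4,6,7,8,9}  (accept∈set)
'b' @ 7: {3,5,6,8}
'a' @ 8: {1,2,3,4,6,7,8,9}  (accept∈set)
end set {1,2,3,4,6,7,8,9} — state 1 in

Answer: ACCEPT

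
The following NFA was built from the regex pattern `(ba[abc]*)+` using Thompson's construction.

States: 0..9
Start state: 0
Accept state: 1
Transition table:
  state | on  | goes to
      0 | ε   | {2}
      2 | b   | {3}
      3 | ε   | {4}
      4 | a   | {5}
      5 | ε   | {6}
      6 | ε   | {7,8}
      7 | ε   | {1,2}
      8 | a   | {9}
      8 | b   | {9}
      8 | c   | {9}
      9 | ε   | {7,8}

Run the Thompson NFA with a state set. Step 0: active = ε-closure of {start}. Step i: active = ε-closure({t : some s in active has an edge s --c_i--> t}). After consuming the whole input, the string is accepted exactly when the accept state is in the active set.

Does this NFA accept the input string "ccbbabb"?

start: ε-closure({0}) = {0,2}
'c' @ 1: {}  — state set empty
rest 'cbbabb' ignored (set empty)
end set {} — state 1 not in

Answer: REJECT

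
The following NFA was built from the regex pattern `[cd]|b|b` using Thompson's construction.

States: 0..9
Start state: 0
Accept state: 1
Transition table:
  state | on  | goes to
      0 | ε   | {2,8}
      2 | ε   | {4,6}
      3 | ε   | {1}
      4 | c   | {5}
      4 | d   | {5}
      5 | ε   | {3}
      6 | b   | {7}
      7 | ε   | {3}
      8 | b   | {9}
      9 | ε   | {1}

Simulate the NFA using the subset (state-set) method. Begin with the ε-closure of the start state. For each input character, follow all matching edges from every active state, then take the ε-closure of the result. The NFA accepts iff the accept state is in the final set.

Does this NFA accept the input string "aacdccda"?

Answer: REJECT

Trace:
initial (ε-close {0}): {0,2,4,6,8}
'a' @ 1: {}  — no active states
rest 'acdccda' ignored (set empty)
final: {}; accept 1 not in set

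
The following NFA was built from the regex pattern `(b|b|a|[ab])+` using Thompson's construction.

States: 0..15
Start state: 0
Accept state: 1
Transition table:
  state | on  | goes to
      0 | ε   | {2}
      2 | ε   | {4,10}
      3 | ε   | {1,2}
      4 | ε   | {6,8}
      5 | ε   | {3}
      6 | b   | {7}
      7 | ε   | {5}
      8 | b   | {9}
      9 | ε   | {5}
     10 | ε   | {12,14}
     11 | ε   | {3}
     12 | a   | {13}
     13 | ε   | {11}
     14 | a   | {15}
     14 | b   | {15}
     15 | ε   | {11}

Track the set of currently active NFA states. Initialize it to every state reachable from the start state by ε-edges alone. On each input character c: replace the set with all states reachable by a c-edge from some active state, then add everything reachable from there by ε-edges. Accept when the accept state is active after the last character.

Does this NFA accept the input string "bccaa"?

Answer: REJECT

Derivation:
S₀ = ε-closure({0}) = {0,2,4,6,8,10,12,14}
'b' @ 1: {1,2,3,4,5,6,7,8,9,10,11,12,14,15}  ✓accept
'c' @ 2: {}  — no active states
rest 'caa' ignored (set empty)
final: {}; accept 1 not in set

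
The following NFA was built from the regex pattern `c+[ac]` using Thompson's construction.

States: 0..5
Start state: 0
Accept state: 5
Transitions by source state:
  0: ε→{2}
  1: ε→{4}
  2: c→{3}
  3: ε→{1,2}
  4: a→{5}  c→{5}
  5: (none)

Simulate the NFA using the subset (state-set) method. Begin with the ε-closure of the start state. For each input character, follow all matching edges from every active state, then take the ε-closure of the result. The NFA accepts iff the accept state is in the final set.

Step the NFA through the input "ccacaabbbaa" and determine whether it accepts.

Answer: REJECT

Trace:
initial (ε-close {0}): {0,2}
'c' @ 1: {1,2,3,4}
'c' @ 2: {1,2,3,4,5}  [accepting]
'a' @ 3: {5}  [accepting]
'c' @ 4: {}  — no active states
rest 'aabbbaa' ignored (set empty)
end set {} — state 5 not in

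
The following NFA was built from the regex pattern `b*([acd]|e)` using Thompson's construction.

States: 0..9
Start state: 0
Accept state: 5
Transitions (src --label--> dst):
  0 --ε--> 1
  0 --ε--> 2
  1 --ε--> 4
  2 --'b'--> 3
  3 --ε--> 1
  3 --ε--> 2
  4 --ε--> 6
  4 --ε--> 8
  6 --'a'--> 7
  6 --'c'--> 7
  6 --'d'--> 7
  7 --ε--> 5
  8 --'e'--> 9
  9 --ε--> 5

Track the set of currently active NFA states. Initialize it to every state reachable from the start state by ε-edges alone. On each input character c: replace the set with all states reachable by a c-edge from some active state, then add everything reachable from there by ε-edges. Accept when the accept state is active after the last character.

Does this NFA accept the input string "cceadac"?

start: ε-closure({0}) = {0,1,2,4,6,8}
'c' @ 1: {5,7}  ✓accept
'c' @ 2: {}  — no active states
rest 'eadac' ignored (set empty)
after full input: {}  (accept=5 not in)

Answer: REJECT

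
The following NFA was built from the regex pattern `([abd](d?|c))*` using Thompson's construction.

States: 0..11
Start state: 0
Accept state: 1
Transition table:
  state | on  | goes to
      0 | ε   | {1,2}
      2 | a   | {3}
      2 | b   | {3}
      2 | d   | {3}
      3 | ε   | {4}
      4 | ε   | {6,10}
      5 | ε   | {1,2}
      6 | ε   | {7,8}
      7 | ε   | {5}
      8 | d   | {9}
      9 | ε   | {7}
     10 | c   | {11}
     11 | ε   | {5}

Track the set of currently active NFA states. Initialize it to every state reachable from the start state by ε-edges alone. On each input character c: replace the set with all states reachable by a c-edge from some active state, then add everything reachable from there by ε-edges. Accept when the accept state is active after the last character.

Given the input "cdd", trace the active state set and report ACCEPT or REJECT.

S₀ = ε-closure({0}) = {0,1,2}
'c' @ 1: {}  — no active states
rest 'dd' ignored (set empty)
after full input: {}  (accept=1 not in)

Answer: REJECT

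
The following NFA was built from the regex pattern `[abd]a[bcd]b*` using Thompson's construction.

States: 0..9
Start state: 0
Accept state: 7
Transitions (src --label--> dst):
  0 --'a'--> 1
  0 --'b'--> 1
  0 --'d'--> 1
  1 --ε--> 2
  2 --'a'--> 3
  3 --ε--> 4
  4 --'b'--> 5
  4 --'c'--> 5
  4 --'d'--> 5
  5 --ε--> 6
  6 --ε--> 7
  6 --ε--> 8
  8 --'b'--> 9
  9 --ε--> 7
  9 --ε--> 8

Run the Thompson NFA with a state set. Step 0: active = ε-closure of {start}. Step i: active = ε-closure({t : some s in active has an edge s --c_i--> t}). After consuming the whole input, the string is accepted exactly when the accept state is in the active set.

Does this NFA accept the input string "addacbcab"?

initial (ε-close {0}): {0}
'a' @ 1: {1,2}
'd' @ 2: {}  — no active states
rest 'dacbcab' ignored (set empty)
after full input: {}  (accept=7 not in)

Answer: REJECT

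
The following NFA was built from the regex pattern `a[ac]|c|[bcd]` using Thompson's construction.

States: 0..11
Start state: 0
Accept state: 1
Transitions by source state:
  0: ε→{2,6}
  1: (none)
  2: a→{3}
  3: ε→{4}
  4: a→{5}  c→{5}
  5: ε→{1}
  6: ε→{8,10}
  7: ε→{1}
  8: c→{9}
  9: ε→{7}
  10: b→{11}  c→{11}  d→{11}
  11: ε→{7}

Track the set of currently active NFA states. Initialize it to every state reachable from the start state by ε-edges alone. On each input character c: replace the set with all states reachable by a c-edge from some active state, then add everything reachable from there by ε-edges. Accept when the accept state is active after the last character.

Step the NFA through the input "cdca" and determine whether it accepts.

Answer: REJECT

Trace:
initial (ε-close {0}): {0,2,6,8,10}
'c' @ 1: {1,7,9,11}  [accepting]
'd' @ 2: {}  — state set empty
rest 'ca' ignored (set empty)
after full input: {}  (accept=1 not in)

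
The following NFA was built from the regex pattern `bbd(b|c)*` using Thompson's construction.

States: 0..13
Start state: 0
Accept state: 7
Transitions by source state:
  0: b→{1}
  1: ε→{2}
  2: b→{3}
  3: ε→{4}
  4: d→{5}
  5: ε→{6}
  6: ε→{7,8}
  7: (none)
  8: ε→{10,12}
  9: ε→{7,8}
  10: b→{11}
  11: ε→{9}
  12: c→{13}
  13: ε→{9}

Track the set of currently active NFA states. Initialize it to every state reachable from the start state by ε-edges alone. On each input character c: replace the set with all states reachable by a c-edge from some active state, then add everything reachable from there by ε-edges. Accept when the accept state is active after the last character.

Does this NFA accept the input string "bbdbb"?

Answer: ACCEPT

Trace:
S₀ = ε-closure({0}) = {0}
'b' @ 1: {1,2}
'b' @ 2: {3,4}
'd' @ 3: {5,6,7,8,10,12}  (accept∈set)
'b' @ 4: {7,8,9,10,11,12}  (accept∈set)
'b' @ 5: {7,8,9,10,11,12}  (accept∈set)
after full input: {7,8,9,10,11,12}  (accept=7 in)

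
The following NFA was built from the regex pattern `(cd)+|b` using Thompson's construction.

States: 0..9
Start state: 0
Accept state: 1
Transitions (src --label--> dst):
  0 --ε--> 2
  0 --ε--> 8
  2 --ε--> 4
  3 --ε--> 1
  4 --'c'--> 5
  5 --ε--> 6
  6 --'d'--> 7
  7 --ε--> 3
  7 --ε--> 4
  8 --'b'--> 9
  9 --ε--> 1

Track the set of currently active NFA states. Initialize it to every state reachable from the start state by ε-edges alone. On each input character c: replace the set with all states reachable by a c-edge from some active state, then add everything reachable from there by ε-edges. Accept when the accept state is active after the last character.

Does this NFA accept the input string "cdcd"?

Answer: ACCEPT

Steps:
initial (ε-close {0}): {0,2,4,8}
'c' @ 1: {5,6}
'd' @ 2: {1,3,4,7}  ✓accept
'c' @ 3: {5,6}
'd' @ 4: {1,3,4,7}  ✓accept
end set {1,3,4,7} — state 1 in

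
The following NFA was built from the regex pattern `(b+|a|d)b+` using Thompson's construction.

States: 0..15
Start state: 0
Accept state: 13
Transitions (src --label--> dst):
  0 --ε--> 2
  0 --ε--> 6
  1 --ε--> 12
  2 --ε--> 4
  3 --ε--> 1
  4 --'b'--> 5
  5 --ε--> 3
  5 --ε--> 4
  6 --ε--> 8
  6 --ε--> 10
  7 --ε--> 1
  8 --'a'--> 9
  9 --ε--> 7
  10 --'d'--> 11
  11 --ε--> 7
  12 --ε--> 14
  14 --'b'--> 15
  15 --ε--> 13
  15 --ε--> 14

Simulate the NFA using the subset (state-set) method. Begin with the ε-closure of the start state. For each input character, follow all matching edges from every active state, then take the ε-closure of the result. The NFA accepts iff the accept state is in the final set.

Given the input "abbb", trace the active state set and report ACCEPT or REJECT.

Answer: ACCEPT

Trace:
start: ε-closure({0}) = {0,2,4,6,8,10}
'a' @ 1: {1,7,9,12,14}
'b' @ 2: {13,14,15}  (accept∈set)
'b' @ 3: {13,14,15}  (accept∈set)
'b' @ 4: {13,14,15}  (accept∈set)
final: {13,14,15}; accept 13 in set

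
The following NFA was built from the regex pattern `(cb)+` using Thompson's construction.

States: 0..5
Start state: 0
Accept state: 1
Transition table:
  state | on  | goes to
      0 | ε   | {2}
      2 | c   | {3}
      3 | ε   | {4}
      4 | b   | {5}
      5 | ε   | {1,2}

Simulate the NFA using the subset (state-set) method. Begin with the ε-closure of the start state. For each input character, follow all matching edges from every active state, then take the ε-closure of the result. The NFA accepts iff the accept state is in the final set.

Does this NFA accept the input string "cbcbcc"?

S₀ = ε-closure({0}) = {0,2}
'c' @ 1: {3,4}
'b' @ 2: {1,2,5}  ✓accept
'c' @ 3: {3,4}
'b' @ 4: {1,2,5}  ✓accept
'c' @ 5: {3,4}
'c' @ 6: {}  — no active states
after full input: {}  (accept=1 not in)

Answer: REJECT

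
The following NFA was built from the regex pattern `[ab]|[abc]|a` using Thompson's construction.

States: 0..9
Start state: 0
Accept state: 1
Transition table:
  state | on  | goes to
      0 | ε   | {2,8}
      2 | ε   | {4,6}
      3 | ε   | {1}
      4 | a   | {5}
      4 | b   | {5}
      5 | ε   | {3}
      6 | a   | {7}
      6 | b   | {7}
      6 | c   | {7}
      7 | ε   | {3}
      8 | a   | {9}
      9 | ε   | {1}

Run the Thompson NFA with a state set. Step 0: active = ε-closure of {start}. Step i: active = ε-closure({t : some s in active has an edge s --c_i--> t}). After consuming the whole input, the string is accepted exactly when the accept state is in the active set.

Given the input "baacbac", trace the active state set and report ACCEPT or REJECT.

start: ε-closure({0}) = {0,2,4,6,8}
'b' @ 1: {1,3,5,7}  ✓accept
'a' @ 2: {}  — state set empty
rest 'acbac' ignored (set empty)
final: {}; accept 1 not in set

Answer: REJECT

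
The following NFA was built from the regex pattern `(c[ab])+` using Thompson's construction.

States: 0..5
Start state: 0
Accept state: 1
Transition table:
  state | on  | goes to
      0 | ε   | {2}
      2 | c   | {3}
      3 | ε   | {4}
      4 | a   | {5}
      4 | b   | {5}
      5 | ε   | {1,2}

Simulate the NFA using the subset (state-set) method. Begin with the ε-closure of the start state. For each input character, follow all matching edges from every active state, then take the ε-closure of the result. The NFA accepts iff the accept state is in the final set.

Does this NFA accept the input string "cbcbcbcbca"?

initial (ε-close {0}): {0,2}
'c' @ 1: {3,4}
'b' @ 2: {1,2,5}  [accepting]
'c' @ 3: {3,4}
'b' @ 4: {1,2,5}  [accepting]
'c' @ 5: {3,4}
'b' @ 6: {1,2,5}  [accepting]
'c' @ 7: {3,4}
'b' @ 8: {1,2,5}  [accepting]
'c' @ 9: {3,4}
'a' @ 10: {1,2,5}  [accepting]
final: {1,2,5}; accept 1 in set

Answer: ACCEPT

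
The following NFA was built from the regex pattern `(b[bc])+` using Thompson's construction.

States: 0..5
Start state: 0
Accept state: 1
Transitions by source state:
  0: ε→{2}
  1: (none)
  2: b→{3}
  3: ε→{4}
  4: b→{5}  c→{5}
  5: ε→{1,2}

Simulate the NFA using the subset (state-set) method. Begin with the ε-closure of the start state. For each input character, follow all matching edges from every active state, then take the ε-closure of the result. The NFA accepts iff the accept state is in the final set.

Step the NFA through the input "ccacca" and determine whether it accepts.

start: ε-closure({0}) = {0,2}
'c' @ 1: {}  — dead — no transitions
rest 'cacca' ignored (set empty)
after full input: {}  (accept=1 not in)

Answer: REJECT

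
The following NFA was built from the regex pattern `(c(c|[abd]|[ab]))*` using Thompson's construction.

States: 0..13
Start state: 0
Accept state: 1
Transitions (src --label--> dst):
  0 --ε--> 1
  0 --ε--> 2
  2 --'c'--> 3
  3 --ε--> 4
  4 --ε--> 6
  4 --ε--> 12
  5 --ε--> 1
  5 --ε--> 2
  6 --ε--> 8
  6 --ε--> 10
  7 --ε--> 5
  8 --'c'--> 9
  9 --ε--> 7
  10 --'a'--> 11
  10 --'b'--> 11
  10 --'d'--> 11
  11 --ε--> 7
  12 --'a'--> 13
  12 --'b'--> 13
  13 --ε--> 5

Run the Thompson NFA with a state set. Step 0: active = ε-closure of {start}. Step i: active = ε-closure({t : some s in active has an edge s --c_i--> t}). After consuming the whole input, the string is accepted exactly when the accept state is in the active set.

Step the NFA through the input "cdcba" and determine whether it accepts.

Answer: REJECT

Derivation:
S₀ = ε-closure({0}) = {0,1,2}
'c' @ 1: {3,4,6,8,10,12}
'd' @ 2: {1,2,5,7,11}  ✓accept
'c' @ 3: {3,4,6,8,10,12}
'b' @ 4: {1,2,5,7,11,13}  ✓accept
'a' @ 5: {}  — dead — no transitions
final: {}; accept 1 not in set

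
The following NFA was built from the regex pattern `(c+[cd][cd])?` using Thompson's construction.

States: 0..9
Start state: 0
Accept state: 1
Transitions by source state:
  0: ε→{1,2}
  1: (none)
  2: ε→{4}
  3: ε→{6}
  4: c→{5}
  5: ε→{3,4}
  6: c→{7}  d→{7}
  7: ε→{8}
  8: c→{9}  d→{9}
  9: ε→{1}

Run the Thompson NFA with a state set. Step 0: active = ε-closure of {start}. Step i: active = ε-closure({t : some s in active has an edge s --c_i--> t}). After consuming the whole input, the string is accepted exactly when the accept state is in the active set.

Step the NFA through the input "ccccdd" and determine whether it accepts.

S₀ = ε-closure({0}) = {0,1,2,4}
'c' @ 1: {3,4,5,6}
'c' @ 2: {3,4,5,6,7,8}
'c' @ 3: {1,3,4,5,6,7,8,9}  (accept∈set)
'c' @ 4: {1,3,4,5,6,7,8,9}  (accept∈set)
'd' @ 5: {1,7,8,9}  (accept∈set)
'd' @ 6: {1,9}  (accept∈set)
end set {1,9} — state 1 in

Answer: ACCEPT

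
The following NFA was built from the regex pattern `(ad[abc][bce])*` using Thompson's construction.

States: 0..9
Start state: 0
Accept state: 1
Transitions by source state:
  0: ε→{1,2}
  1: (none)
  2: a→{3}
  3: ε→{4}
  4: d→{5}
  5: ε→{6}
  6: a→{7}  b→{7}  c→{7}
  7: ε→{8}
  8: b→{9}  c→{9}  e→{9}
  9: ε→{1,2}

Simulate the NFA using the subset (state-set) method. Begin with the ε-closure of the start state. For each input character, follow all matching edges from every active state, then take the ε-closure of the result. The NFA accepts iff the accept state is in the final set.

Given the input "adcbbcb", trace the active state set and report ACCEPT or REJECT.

Answer: REJECT

Trace:
S₀ = ε-closure({0}) = {0,1,2}
'a' @ 1: {3,4}
'd' @ 2: {5,6}
'c' @ 3: {7,8}
'b' @ 4: {1,2,9}  [accepting]
'b' @ 5: {}  — dead — no transitions
rest 'cb' ignored (set empty)
after full input: {}  (accept=1 not in)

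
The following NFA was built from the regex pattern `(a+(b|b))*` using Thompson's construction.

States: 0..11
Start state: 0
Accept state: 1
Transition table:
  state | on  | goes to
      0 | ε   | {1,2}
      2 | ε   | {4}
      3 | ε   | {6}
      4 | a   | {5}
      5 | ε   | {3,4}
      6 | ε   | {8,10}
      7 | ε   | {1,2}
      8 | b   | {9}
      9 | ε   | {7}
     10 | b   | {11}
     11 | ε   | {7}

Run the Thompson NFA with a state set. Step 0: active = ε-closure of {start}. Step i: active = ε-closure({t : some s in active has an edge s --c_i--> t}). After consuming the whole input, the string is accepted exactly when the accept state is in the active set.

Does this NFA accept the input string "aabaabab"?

initial (ε-close {0}): {0,1,2,4}
'a' @ 1: {3,4,5,6,8,10}
'a' @ 2: {3,4,5,6,8,10}
'b' @ 3: {1,2,4,7,9,11}  (accept∈set)
'a' @ 4: {3,4,5,6,8,10}
'a' @ 5: {3,4,5,6,8,10}
'b' @ 6: {1,2,4,7,9,11}  (accept∈set)
'a' @ 7: {3,4,5,6,8,10}
'b' @ 8: {1,2,4,7,9,11}  (accept∈set)
final: {1,2,4,7,9,11}; accept 1 in set

Answer: ACCEPT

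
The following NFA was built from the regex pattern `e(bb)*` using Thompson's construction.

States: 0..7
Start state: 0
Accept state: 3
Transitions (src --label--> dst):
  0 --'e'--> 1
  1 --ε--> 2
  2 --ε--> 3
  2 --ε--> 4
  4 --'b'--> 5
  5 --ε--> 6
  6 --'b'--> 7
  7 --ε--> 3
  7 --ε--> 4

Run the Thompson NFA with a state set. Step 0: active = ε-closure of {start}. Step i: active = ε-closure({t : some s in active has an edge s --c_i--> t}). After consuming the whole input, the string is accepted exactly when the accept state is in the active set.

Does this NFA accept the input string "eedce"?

Answer: REJECT

Trace:
S₀ = ε-closure({0}) = {0}
'e' @ 1: {1,2,3,4}  ✓accept
'e' @ 2: {}  — dead — no transitions
rest 'dce' ignored (set empty)
after full input: {}  (accept=3 not in)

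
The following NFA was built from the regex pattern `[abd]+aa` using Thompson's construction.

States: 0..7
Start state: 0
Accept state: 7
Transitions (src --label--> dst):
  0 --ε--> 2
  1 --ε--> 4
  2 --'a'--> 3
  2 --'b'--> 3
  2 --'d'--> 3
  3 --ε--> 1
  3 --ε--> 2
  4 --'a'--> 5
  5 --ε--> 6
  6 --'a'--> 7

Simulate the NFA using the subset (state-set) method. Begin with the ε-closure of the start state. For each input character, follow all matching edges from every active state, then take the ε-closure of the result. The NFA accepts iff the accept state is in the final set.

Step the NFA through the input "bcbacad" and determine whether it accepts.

Answer: REJECT

Trace:
S₀ = ε-closure({0}) = {0,2}
'b' @ 1: {1,2,3,4}
'c' @ 2: {}  — state set empty
rest 'bacad' ignored (set empty)
final: {}; accept 7 not in set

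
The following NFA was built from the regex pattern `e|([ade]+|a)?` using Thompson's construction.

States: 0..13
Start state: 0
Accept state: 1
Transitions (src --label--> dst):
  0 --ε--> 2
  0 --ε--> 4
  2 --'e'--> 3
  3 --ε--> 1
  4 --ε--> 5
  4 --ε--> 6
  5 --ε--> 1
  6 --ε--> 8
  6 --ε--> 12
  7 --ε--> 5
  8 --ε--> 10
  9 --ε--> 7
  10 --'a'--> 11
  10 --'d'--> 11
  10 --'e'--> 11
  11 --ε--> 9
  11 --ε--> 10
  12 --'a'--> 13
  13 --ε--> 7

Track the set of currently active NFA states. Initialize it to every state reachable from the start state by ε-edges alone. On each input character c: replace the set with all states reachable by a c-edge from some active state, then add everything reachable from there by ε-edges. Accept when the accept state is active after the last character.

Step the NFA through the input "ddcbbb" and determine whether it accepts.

Answer: REJECT

Steps:
initial (ε-close {0}): {0,1,2,4,5,6,8,10,12}
'd' @ 1: {1,5,7,9,10,11}  (accept∈set)
'd' @ 2: {1,5,7,9,10,11}  (accept∈set)
'c' @ 3: {}  — no active states
rest 'bbb' ignored (set empty)
end set {} — state 1 not in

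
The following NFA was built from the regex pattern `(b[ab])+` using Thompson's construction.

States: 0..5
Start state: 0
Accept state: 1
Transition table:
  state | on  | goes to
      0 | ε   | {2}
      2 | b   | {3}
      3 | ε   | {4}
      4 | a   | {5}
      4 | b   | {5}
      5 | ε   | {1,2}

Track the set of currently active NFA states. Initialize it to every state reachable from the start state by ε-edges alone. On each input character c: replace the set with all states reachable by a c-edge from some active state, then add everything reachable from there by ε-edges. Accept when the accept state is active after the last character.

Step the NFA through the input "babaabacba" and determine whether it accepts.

Answer: REJECT

Trace:
S₀ = ε-closure({0}) = {0,2}
'b' @ 1: {3,4}
'a' @ 2: {1,2,5}  [accepting]
'b' @ 3: {3,4}
'a' @ 4: {1,2,5}  [accepting]
'a' @ 5: {}  — no active states
rest 'bacba' ignored (set empty)
end set {} — state 1 not in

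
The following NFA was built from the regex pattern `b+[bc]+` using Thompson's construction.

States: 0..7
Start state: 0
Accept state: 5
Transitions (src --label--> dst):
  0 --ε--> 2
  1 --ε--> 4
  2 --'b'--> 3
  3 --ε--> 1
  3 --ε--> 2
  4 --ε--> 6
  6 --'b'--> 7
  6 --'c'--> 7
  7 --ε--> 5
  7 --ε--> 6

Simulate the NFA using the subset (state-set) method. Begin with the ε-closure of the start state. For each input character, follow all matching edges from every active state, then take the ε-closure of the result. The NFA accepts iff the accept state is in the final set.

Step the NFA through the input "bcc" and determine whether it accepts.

initial (ε-close {0}): {0,2}
'b' @ 1: {1,2,3,4,6}
'c' @ 2: {5,6,7}  [accepting]
'c' @ 3: {5,6,7}  [accepting]
end set {5,6,7} — state 5 in

Answer: ACCEPT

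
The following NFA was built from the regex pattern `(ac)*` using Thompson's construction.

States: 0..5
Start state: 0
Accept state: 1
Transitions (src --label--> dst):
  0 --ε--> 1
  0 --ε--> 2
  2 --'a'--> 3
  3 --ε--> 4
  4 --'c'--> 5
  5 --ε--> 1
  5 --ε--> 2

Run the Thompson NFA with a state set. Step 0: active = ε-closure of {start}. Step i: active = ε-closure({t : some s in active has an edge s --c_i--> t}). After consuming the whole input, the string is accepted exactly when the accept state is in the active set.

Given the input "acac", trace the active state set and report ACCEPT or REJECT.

Answer: ACCEPT

Trace:
start: ε-closure({0}) = {0,1,2}
'a' @ 1: {3,4}
'c' @ 2: {1,2,5}  (accept∈set)
'a' @ 3: {3,4}
'c' @ 4: {1,2,5}  (accept∈set)
final: {1,2,5}; accept 1 in set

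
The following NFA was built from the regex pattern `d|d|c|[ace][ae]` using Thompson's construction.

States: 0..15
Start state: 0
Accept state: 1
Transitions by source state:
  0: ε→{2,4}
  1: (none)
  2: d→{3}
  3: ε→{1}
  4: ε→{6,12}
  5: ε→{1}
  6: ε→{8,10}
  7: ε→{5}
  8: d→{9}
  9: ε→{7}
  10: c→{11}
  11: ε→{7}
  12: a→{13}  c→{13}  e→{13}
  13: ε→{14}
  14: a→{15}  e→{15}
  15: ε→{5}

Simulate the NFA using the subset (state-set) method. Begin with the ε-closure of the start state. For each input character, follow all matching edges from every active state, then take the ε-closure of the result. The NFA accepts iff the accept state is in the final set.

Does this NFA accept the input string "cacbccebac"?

initial (ε-close {0}): {0,2,4,6,8,10,12}
'c' @ 1: {1,5,7,11,13,14}  [accepting]
'a' @ 2: {1,5,15}  [accepting]
'c' @ 3: {}  — dead — no transitions
rest 'bccebac' ignored (set empty)
final: {}; accept 1 not in set

Answer: REJECT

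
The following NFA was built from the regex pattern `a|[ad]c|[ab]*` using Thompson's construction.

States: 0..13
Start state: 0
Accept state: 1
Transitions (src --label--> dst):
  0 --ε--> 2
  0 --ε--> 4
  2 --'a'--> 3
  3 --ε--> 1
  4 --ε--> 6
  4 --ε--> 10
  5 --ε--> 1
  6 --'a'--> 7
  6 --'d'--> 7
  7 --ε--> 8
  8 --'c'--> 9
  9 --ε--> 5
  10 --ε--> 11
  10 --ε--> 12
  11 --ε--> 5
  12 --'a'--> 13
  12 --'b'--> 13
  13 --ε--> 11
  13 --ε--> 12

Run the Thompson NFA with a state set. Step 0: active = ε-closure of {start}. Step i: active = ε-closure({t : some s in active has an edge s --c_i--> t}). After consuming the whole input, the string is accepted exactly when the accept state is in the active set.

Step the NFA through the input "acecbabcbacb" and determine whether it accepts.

S₀ = ε-closure({0}) = {0,1,2,4,5,6,10,11,12}
'a' @ 1: {1,3,5,7,8,11,12,13}  [accepting]
'c' @ 2: {1,5,9}  [accepting]
'e' @ 3: {}  — no active states
rest 'cbabcbacb' ignored (set empty)
after full input: {}  (accept=1 not in)

Answer: REJECT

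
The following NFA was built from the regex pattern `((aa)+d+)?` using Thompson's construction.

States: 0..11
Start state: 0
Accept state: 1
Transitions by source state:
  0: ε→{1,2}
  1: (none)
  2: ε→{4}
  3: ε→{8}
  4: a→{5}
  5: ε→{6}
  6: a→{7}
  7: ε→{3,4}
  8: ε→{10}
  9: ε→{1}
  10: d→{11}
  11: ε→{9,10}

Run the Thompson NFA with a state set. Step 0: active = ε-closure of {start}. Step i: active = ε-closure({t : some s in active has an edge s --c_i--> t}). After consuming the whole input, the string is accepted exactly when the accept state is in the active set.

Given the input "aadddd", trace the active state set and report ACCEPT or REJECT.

Answer: ACCEPT

Trace:
S₀ = ε-closure({0}) = {0,1,2,4}
'a' @ 1: {5,6}
'a' @ 2: {3,4,7,8,10}
'd' @ 3: {1,9,10,11}  [accepting]
'd' @ 4: {1,9,10,11}  [accepting]
'd' @ 5: {1,9,10,11}  [accepting]
'd' @ 6: {1,9,10,11}  [accepting]
final: {1,9,10,11}; accept 1 in set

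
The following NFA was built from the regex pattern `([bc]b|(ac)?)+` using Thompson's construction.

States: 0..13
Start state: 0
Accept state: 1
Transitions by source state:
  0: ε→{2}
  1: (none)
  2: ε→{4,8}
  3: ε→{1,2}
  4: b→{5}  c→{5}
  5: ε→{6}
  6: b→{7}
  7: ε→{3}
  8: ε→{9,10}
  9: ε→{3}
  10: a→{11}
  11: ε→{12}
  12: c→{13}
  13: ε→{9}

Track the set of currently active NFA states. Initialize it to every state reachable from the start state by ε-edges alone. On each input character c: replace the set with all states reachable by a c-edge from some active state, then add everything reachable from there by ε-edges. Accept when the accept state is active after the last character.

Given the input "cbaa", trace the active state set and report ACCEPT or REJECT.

Answer: REJECT

Trace:
initial (ε-close {0}): {0,1,2,3,4,8,9,10}
'c' @ 1: {5,6}
'b' @ 2: {1,2,3,4,7,8,9,10}  (accept∈set)
'a' @ 3: {11,12}
'a' @ 4: {}  — state set empty
after full input: {}  (accept=1 not in)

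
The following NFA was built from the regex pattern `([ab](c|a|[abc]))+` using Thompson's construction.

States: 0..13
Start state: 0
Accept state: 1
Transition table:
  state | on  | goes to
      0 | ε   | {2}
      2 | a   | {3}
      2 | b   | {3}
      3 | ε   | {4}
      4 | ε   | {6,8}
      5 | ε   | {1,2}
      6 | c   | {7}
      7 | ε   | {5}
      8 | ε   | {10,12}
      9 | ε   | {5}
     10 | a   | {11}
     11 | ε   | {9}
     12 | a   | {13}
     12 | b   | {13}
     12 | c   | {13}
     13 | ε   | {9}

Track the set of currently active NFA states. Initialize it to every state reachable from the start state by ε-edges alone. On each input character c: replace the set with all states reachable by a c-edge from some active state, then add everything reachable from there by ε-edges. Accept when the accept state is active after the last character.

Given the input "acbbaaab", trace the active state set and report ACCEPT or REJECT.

initial (ε-close {0}): {0,2}
'a' @ 1: {3,4,6,8,10,12}
'c' @ 2: {1,2,5,7,9,13}  ✓accept
'b' @ 3: {3,4,6,8,10,12}
'b' @ 4: {1,2,5,9,13}  ✓accept
'a' @ 5: {3,4,6,8,10,12}
'a' @ 6: {1,2,5,9,11,13}  ✓accept
'a' @ 7: {3,4,6,8,10,12}
'b' @ 8: {1,2,5,9,13}  ✓accept
after full input: {1,2,5,9,13}  (accept=1 in)

Answer: ACCEPT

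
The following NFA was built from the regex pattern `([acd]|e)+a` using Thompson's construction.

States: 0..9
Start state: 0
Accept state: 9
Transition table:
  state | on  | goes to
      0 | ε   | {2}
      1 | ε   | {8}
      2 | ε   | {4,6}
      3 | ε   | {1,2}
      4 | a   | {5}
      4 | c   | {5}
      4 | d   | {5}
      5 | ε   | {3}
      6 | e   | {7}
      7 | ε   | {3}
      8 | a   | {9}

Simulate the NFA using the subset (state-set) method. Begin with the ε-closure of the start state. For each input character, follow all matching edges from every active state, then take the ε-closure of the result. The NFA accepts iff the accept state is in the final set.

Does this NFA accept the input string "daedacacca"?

Answer: ACCEPT

Derivation:
initial (ε-close {0}): {0,2,4,6}
'd' @ 1: {1,2,3,4,5,6,8}
'a' @ 2: {1,2,3,4,5,6,8,9}  (accept∈set)
'e' @ 3: {1,2,3,4,6,7,8}
'd' @ 4: {1,2,3,4,5,6,8}
'a' @ 5: {1,2,3,4,5,6,8,9}  (accept∈set)
'c' @ 6: {1,2,3,4,5,6,8}
'a' @ 7: {1,2,3,4,5,6,8,9}  (accept∈set)
'c' @ 8: {1,2,3,4,5,6,8}
'c' @ 9: {1,2,3,4,5,6,8}
'a' @ 10: {1,2,3,4,5,6,8,9}  (accept∈set)
after full input: {1,2,3,4,5,6,8,9}  (accept=9 in)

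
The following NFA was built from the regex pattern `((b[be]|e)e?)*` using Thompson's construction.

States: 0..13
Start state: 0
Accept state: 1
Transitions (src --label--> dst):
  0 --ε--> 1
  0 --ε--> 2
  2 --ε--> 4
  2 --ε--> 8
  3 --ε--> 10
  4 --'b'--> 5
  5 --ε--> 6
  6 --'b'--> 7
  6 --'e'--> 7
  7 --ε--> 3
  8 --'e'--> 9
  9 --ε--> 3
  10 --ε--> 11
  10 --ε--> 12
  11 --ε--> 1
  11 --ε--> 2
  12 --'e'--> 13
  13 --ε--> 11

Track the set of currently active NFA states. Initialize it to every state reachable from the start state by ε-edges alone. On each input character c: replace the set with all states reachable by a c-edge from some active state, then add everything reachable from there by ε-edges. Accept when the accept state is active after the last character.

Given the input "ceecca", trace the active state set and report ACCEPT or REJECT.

Answer: REJECT

Derivation:
start: ε-closure({0}) = {0,1,2,4,8}
'c' @ 1: {}  — no active states
rest 'eecca' ignored (set empty)
final: {}; accept 1 not in set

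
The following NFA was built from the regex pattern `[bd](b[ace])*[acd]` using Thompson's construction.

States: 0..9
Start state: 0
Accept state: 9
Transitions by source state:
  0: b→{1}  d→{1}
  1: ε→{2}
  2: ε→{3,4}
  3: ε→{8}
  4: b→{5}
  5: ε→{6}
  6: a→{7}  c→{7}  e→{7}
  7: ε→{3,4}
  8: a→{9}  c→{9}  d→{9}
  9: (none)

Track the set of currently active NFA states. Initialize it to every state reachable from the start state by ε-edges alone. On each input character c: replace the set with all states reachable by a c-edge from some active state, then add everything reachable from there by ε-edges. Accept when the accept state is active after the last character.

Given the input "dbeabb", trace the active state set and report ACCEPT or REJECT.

start: ε-closure({0}) = {0}
'd' @ 1: {1,2,3,4,8}
'b' @ 2: {5,6}
'e' @ 3: {3,4,7,8}
'a' @ 4: {9}  [accepting]
'b' @ 5: {}  — state set empty
rest 'b' ignored (set empty)
final: {}; accept 9 not in set

Answer: REJECT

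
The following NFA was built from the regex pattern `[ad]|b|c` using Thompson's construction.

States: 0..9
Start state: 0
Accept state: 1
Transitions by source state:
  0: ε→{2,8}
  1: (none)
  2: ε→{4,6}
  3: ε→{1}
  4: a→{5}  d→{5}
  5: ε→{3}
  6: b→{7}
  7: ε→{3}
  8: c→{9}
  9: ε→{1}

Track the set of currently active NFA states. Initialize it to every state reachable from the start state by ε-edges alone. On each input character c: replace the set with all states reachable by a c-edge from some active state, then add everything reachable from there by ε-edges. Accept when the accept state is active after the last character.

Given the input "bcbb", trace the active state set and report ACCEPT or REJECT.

Answer: REJECT

Derivation:
S₀ = ε-closure({0}) = {0,2,4,6,8}
'b' @ 1: {1,3,7}  [accepting]
'c' @ 2: {}  — no active states
rest 'bb' ignored (set empty)
final: {}; accept 1 not in set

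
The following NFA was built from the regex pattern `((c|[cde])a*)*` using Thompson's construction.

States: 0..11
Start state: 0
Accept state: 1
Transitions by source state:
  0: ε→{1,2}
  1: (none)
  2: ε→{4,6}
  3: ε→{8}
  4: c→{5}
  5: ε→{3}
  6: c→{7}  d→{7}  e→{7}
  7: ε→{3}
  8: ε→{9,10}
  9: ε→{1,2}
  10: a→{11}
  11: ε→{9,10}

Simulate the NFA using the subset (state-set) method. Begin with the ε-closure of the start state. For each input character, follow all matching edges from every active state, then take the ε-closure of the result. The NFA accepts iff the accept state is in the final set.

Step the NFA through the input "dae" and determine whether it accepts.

Answer: ACCEPT

Steps:
start: ε-closure({0}) = {0,1,2,4,6}
'd' @ 1: {1,2,3,4,6,7,8,9,10}  ✓accept
'a' @ 2: {1,2,4,6,9,10,11}  ✓accept
'e' @ 3: {1,2,3,4,6,7,8,9,10}  ✓accept
final: {1,2,3,4,6,7,8,9,10}; accept 1 in set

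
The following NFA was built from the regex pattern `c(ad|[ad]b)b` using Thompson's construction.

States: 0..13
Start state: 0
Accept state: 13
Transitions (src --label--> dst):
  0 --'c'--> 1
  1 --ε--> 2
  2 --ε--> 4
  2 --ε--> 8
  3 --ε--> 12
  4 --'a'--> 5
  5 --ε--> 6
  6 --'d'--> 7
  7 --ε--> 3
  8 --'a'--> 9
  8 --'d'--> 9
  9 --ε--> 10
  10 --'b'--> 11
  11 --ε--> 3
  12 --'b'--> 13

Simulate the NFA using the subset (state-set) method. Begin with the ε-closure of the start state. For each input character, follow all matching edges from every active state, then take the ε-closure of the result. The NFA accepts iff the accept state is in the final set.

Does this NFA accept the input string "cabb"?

initial (ε-close {0}): {0}
'c' @ 1: {1,2,4,8}
'a' @ 2: {5,6,9,10}
'b' @ 3: {3,11,12}
'b' @ 4: {13}  (accept∈set)
end set {13} — state 13 in

Answer: ACCEPT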